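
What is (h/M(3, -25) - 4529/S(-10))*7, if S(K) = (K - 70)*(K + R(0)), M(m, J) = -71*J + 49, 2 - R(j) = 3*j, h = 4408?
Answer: -62629/1920 ≈ -32.619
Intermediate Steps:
R(j) = 2 - 3*j
M(m, J) = 49 - 71*J
S(K) = (-70 + K)*(2 + K) (S(K) = (K - 70)*(K + (2 - 3*0)) = (-70 + K)*(K + (2 + 0)) = (-70 + K)*(K + 2) = (-70 + K)*(2 + K))
(h/M(3, -25) - 4529/S(-10))*7 = (4408/(49 - 71*(-25)) - 4529/(-140 + (-10)² - 68*(-10)))*7 = (4408/(49 + 1775) - 4529/(-140 + 100 + 680))*7 = (4408/1824 - 4529/640)*7 = (4408*(1/1824) - 4529*1/640)*7 = (29/12 - 4529/640)*7 = -8947/1920*7 = -62629/1920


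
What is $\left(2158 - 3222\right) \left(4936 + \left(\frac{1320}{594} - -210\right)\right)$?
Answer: $- \frac{49299376}{9} \approx -5.4777 \cdot 10^{6}$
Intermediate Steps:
$\left(2158 - 3222\right) \left(4936 + \left(\frac{1320}{594} - -210\right)\right) = - 1064 \left(4936 + \left(1320 \cdot \frac{1}{594} + 210\right)\right) = - 1064 \left(4936 + \left(\frac{20}{9} + 210\right)\right) = - 1064 \left(4936 + \frac{1910}{9}\right) = \left(-1064\right) \frac{46334}{9} = - \frac{49299376}{9}$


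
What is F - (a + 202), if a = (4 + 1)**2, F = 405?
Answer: 178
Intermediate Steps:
a = 25 (a = 5**2 = 25)
F - (a + 202) = 405 - (25 + 202) = 405 - 1*227 = 405 - 227 = 178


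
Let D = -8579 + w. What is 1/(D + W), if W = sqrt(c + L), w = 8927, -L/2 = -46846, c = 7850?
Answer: 174/9781 - sqrt(101542)/19562 ≈ 0.0015000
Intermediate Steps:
L = 93692 (L = -2*(-46846) = 93692)
D = 348 (D = -8579 + 8927 = 348)
W = sqrt(101542) (W = sqrt(7850 + 93692) = sqrt(101542) ≈ 318.66)
1/(D + W) = 1/(348 + sqrt(101542))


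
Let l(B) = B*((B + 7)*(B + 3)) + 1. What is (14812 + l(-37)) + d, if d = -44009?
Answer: -66936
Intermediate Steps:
l(B) = 1 + B*(3 + B)*(7 + B) (l(B) = B*((7 + B)*(3 + B)) + 1 = B*((3 + B)*(7 + B)) + 1 = B*(3 + B)*(7 + B) + 1 = 1 + B*(3 + B)*(7 + B))
(14812 + l(-37)) + d = (14812 + (1 + (-37)³ + 10*(-37)² + 21*(-37))) - 44009 = (14812 + (1 - 50653 + 10*1369 - 777)) - 44009 = (14812 + (1 - 50653 + 13690 - 777)) - 44009 = (14812 - 37739) - 44009 = -22927 - 44009 = -66936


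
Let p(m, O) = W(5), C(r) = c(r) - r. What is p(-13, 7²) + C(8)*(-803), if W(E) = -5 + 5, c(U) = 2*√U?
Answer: 6424 - 3212*√2 ≈ 1881.5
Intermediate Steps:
W(E) = 0
C(r) = -r + 2*√r (C(r) = 2*√r - r = -r + 2*√r)
p(m, O) = 0
p(-13, 7²) + C(8)*(-803) = 0 + (-1*8 + 2*√8)*(-803) = 0 + (-8 + 2*(2*√2))*(-803) = 0 + (-8 + 4*√2)*(-803) = 0 + (6424 - 3212*√2) = 6424 - 3212*√2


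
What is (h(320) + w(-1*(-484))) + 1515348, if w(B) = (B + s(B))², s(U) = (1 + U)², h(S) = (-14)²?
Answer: 55560248225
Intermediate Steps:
h(S) = 196
w(B) = (B + (1 + B)²)²
(h(320) + w(-1*(-484))) + 1515348 = (196 + (-1*(-484) + (1 - 1*(-484))²)²) + 1515348 = (196 + (484 + (1 + 484)²)²) + 1515348 = (196 + (484 + 485²)²) + 1515348 = (196 + (484 + 235225)²) + 1515348 = (196 + 235709²) + 1515348 = (196 + 55558732681) + 1515348 = 55558732877 + 1515348 = 55560248225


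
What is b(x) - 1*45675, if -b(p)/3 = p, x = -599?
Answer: -43878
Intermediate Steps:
b(p) = -3*p
b(x) - 1*45675 = -3*(-599) - 1*45675 = 1797 - 45675 = -43878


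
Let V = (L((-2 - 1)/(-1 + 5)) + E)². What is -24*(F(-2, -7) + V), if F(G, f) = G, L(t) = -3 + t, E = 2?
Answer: -51/2 ≈ -25.500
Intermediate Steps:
V = 49/16 (V = ((-3 + (-2 - 1)/(-1 + 5)) + 2)² = ((-3 - 3/4) + 2)² = ((-3 - 3*¼) + 2)² = ((-3 - ¾) + 2)² = (-15/4 + 2)² = (-7/4)² = 49/16 ≈ 3.0625)
-24*(F(-2, -7) + V) = -24*(-2 + 49/16) = -24*17/16 = -51/2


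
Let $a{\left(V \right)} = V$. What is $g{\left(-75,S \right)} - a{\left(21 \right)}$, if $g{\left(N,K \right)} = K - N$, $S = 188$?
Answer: $242$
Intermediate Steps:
$g{\left(-75,S \right)} - a{\left(21 \right)} = \left(188 - -75\right) - 21 = \left(188 + 75\right) - 21 = 263 - 21 = 242$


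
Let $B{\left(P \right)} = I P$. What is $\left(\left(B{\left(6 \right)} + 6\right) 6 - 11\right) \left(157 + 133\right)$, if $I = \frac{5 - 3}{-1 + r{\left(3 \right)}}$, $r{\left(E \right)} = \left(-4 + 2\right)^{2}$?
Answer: $14210$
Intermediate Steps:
$r{\left(E \right)} = 4$ ($r{\left(E \right)} = \left(-2\right)^{2} = 4$)
$I = \frac{2}{3}$ ($I = \frac{5 - 3}{-1 + 4} = \frac{2}{3} \approx 0.66667$)
$B{\left(P \right)} = \frac{2 P}{3}$
$\left(\left(B{\left(6 \right)} + 6\right) 6 - 11\right) \left(157 + 133\right) = \left(\left(\frac{2}{3} \cdot 6 + 6\right) 6 - 11\right) \left(157 + 133\right) = \left(\left(4 + 6\right) 6 - 11\right) 290 = \left(10 \cdot 6 - 11\right) 290 = \left(60 - 11\right) 290 = 49 \cdot 290 = 14210$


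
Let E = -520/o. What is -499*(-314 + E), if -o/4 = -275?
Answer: 8630704/55 ≈ 1.5692e+5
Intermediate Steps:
o = 1100 (o = -4*(-275) = 1100)
E = -26/55 (E = -520/1100 = -520*1/1100 = -26/55 ≈ -0.47273)
-499*(-314 + E) = -499*(-314 - 26/55) = -499*(-17296/55) = 8630704/55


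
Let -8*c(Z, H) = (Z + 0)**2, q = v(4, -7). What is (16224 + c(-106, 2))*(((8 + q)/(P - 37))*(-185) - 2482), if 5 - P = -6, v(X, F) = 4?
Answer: -461716342/13 ≈ -3.5517e+7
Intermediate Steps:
P = 11 (P = 5 - 1*(-6) = 5 + 6 = 11)
q = 4
c(Z, H) = -Z**2/8 (c(Z, H) = -(Z + 0)**2/8 = -Z**2/8)
(16224 + c(-106, 2))*(((8 + q)/(P - 37))*(-185) - 2482) = (16224 - 1/8*(-106)**2)*(((8 + 4)/(11 - 37))*(-185) - 2482) = (16224 - 1/8*11236)*((12/(-26))*(-185) - 2482) = (16224 - 2809/2)*((12*(-1/26))*(-185) - 2482) = 29639*(-6/13*(-185) - 2482)/2 = 29639*(1110/13 - 2482)/2 = (29639/2)*(-31156/13) = -461716342/13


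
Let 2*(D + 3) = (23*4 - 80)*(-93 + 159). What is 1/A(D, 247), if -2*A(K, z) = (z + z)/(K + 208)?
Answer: -601/247 ≈ -2.4332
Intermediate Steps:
D = 393 (D = -3 + ((23*4 - 80)*(-93 + 159))/2 = -3 + ((92 - 80)*66)/2 = -3 + (12*66)/2 = -3 + (½)*792 = -3 + 396 = 393)
A(K, z) = -z/(208 + K) (A(K, z) = -(z + z)/(2*(K + 208)) = -2*z/(2*(208 + K)) = -z/(208 + K))
1/A(D, 247) = 1/(-1*247/(208 + 393)) = 1/(-1*247/601) = 1/(-1*247*1/601) = 1/(-247/601) = -601/247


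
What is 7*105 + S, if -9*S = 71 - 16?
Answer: 6560/9 ≈ 728.89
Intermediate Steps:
S = -55/9 (S = -(71 - 16)/9 = -⅑*55 = -55/9 ≈ -6.1111)
7*105 + S = 7*105 - 55/9 = 735 - 55/9 = 6560/9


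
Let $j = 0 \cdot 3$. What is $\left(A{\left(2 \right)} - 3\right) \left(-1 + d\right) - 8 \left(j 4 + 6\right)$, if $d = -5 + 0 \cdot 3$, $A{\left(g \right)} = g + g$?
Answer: $-54$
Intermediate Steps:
$A{\left(g \right)} = 2 g$
$d = -5$ ($d = -5 + 0 = -5$)
$j = 0$
$\left(A{\left(2 \right)} - 3\right) \left(-1 + d\right) - 8 \left(j 4 + 6\right) = \left(2 \cdot 2 - 3\right) \left(-1 - 5\right) - 8 \left(0 \cdot 4 + 6\right) = \left(4 - 3\right) \left(-6\right) - 8 \left(0 + 6\right) = 1 \left(-6\right) - 48 = -6 - 48 = -54$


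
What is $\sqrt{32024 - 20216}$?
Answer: $12 \sqrt{82} \approx 108.66$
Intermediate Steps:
$\sqrt{32024 - 20216} = \sqrt{11808} = 12 \sqrt{82}$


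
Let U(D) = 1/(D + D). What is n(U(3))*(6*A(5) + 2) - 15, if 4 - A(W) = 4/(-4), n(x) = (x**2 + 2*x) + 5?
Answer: 1409/9 ≈ 156.56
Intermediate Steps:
U(D) = 1/(2*D)
n(x) = 5 + x**2 + 2*x
A(W) = 5 (A(W) = 4 - 4/(-4) = 4 - 4*(-1)/4 = 4 - 1*(-1) = 4 + 1 = 5)
n(U(3))*(6*A(5) + 2) - 15 = (5 + ((1/2)/3)**2 + 2*((1/2)/3))*(6*5 + 2) - 15 = (5 + ((1/2)*(1/3))**2 + 2*((1/2)*(1/3)))*(30 + 2) - 15 = (5 + (1/6)**2 + 2*(1/6))*32 - 15 = (5 + 1/36 + 1/3)*32 - 15 = (193/36)*32 - 15 = 1544/9 - 15 = 1409/9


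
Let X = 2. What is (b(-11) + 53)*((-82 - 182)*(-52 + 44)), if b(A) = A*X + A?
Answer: 42240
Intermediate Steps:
b(A) = 3*A (b(A) = A*2 + A = 2*A + A = 3*A)
(b(-11) + 53)*((-82 - 182)*(-52 + 44)) = (3*(-11) + 53)*((-82 - 182)*(-52 + 44)) = (-33 + 53)*(-264*(-8)) = 20*2112 = 42240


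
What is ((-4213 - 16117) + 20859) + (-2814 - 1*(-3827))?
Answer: 1542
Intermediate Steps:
((-4213 - 16117) + 20859) + (-2814 - 1*(-3827)) = (-20330 + 20859) + (-2814 + 3827) = 529 + 1013 = 1542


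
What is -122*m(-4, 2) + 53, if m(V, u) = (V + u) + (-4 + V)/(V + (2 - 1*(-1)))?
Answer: -679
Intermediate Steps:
m(V, u) = V + u + (-4 + V)/(3 + V) (m(V, u) = (V + u) + (-4 + V)/(V + (2 + 1)) = (V + u) + (-4 + V)/(V + 3) = (V + u) + (-4 + V)/(3 + V) = V + u + (-4 + V)/(3 + V))
-122*m(-4, 2) + 53 = -122*(-4 + (-4)**2 + 3*2 + 4*(-4) - 4*2)/(3 - 4) + 53 = -122*(-4 + 16 + 6 - 16 - 8)/(-1) + 53 = -(-122)*(-6) + 53 = -122*6 + 53 = -732 + 53 = -679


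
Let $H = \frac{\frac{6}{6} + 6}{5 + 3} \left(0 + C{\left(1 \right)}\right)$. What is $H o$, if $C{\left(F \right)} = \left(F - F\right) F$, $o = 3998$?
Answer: $0$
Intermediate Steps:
$C{\left(F \right)} = 0$ ($C{\left(F \right)} = 0 F = 0$)
$H = 0$ ($H = \frac{\frac{6}{6} + 6}{5 + 3} \left(0 + 0\right) = \frac{6 \cdot \frac{1}{6} + 6}{8} \cdot 0 = \left(1 + 6\right) \frac{1}{8} \cdot 0 = 7 \cdot \frac{1}{8} \cdot 0 = \frac{7}{8} \cdot 0 = 0$)
$H o = 0 \cdot 3998 = 0$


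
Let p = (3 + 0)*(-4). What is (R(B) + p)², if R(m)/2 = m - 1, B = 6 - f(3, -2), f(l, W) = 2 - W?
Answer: 100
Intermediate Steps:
B = 2 (B = 6 - (2 - 1*(-2)) = 6 - (2 + 2) = 6 - 1*4 = 6 - 4 = 2)
p = -12 (p = 3*(-4) = -12)
R(m) = -2 + 2*m (R(m) = 2*(m - 1) = 2*(-1 + m) = -2 + 2*m)
(R(B) + p)² = ((-2 + 2*2) - 12)² = ((-2 + 4) - 12)² = (2 - 12)² = (-10)² = 100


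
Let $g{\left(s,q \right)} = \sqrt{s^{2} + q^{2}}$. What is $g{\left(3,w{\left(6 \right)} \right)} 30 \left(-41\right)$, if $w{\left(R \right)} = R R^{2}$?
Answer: $- 3690 \sqrt{5185} \approx -2.6571 \cdot 10^{5}$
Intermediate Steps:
$w{\left(R \right)} = R^{3}$
$g{\left(s,q \right)} = \sqrt{q^{2} + s^{2}}$
$g{\left(3,w{\left(6 \right)} \right)} 30 \left(-41\right) = \sqrt{\left(6^{3}\right)^{2} + 3^{2}} \cdot 30 \left(-41\right) = \sqrt{216^{2} + 9} \cdot 30 \left(-41\right) = \sqrt{46656 + 9} \cdot 30 \left(-41\right) = \sqrt{46665} \cdot 30 \left(-41\right) = 3 \sqrt{5185} \cdot 30 \left(-41\right) = 90 \sqrt{5185} \left(-41\right) = - 3690 \sqrt{5185}$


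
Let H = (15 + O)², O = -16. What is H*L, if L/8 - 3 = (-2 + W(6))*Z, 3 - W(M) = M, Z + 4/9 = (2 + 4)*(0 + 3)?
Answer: -6104/9 ≈ -678.22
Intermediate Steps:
Z = 158/9 (Z = -4/9 + (2 + 4)*(0 + 3) = -4/9 + 6*3 = -4/9 + 18 = 158/9 ≈ 17.556)
W(M) = 3 - M
L = -6104/9 (L = 24 + 8*((-2 + (3 - 1*6))*(158/9)) = 24 + 8*((-2 + (3 - 6))*(158/9)) = 24 + 8*((-2 - 3)*(158/9)) = 24 + 8*(-5*158/9) = 24 + 8*(-790/9) = 24 - 6320/9 = -6104/9 ≈ -678.22)
H = 1 (H = (15 - 16)² = (-1)² = 1)
H*L = 1*(-6104/9) = -6104/9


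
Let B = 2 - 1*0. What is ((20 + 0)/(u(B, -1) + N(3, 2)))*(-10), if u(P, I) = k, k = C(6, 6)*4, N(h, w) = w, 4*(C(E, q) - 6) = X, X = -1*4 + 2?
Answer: -25/3 ≈ -8.3333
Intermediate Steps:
X = -2 (X = -4 + 2 = -2)
C(E, q) = 11/2 (C(E, q) = 6 + (1/4)*(-2) = 6 - 1/2 = 11/2)
B = 2 (B = 2 + 0 = 2)
k = 22 (k = (11/2)*4 = 22)
u(P, I) = 22
((20 + 0)/(u(B, -1) + N(3, 2)))*(-10) = ((20 + 0)/(22 + 2))*(-10) = (20/24)*(-10) = (20*(1/24))*(-10) = (5/6)*(-10) = -25/3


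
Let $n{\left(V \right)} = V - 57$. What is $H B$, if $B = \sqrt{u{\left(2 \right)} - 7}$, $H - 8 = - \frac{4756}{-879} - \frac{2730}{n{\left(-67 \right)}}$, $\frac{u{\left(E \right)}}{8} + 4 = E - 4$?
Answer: $\frac{1930691 i \sqrt{55}}{54498} \approx 262.73 i$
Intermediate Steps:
$n{\left(V \right)} = -57 + V$
$u{\left(E \right)} = -64 + 8 E$ ($u{\left(E \right)} = -32 + 8 \left(E - 4\right) = -32 + 8 \left(-4 + E\right) = -32 + \left(-32 + 8 E\right) = -64 + 8 E$)
$H = \frac{1930691}{54498}$ ($H = 8 - \left(- \frac{4756}{879} + \frac{2730}{-57 - 67}\right) = 8 - \left(- \frac{4756}{879} + \frac{2730}{-124}\right) = 8 + \left(\frac{4756}{879} - - \frac{1365}{62}\right) = 8 + \left(\frac{4756}{879} + \frac{1365}{62}\right) = 8 + \frac{1494707}{54498} = \frac{1930691}{54498} \approx 35.427$)
$B = i \sqrt{55}$ ($B = \sqrt{\left(-64 + 8 \cdot 2\right) - 7} = \sqrt{\left(-64 + 16\right) - 7} = \sqrt{-48 - 7} = \sqrt{-55} = i \sqrt{55} \approx 7.4162 i$)
$H B = \frac{1930691 i \sqrt{55}}{54498}$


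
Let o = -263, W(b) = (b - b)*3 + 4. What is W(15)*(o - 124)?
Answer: -1548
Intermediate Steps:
W(b) = 4 (W(b) = 0*3 + 4 = 0 + 4 = 4)
W(15)*(o - 124) = 4*(-263 - 124) = 4*(-387) = -1548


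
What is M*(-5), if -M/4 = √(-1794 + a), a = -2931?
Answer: 300*I*√21 ≈ 1374.8*I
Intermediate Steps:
M = -60*I*√21 (M = -4*√(-1794 - 2931) = -60*I*√21 ≈ -274.95*I)
M*(-5) = -60*I*√21*(-5) = 300*I*√21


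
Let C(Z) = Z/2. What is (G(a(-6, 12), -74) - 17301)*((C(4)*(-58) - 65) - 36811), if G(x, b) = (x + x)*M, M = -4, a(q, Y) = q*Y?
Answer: 618691200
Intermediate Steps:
a(q, Y) = Y*q
C(Z) = Z/2 (C(Z) = Z*(1/2) = Z/2)
G(x, b) = -8*x (G(x, b) = (x + x)*(-4) = (2*x)*(-4) = -8*x)
(G(a(-6, 12), -74) - 17301)*((C(4)*(-58) - 65) - 36811) = (-96*(-6) - 17301)*((((1/2)*4)*(-58) - 65) - 36811) = (-8*(-72) - 17301)*((2*(-58) - 65) - 36811) = (576 - 17301)*((-116 - 65) - 36811) = -16725*(-181 - 36811) = -16725*(-36992) = 618691200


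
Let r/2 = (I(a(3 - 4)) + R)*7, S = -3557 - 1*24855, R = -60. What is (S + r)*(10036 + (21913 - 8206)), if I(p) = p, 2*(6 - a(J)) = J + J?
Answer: -692203422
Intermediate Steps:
a(J) = 6 - J (a(J) = 6 - (J + J)/2 = 6 - J)
S = -28412 (S = -3557 - 24855 = -28412)
r = -742 (r = 2*(((6 - (3 - 4)) - 60)*7) = 2*(((6 - 1*(-1)) - 60)*7) = 2*(((6 + 1) - 60)*7) = 2*((7 - 60)*7) = 2*(-53*7) = 2*(-371) = -742)
(S + r)*(10036 + (21913 - 8206)) = (-28412 - 742)*(10036 + (21913 - 8206)) = -29154*(10036 + 13707) = -29154*23743 = -692203422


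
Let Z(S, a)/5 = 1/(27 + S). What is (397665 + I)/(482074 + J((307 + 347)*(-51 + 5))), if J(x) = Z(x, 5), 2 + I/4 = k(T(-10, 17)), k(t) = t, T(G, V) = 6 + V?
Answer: 703243629/852335189 ≈ 0.82508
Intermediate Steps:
I = 84 (I = -8 + 4*(6 + 17) = -8 + 4*23 = -8 + 92 = 84)
Z(S, a) = 5/(27 + S)
J(x) = 5/(27 + x)
(397665 + I)/(482074 + J((307 + 347)*(-51 + 5))) = (397665 + 84)/(482074 + 5/(27 + (307 + 347)*(-51 + 5))) = 397749/(482074 + 5/(27 + 654*(-46))) = 397749/(482074 + 5/(27 - 30084)) = 397749/(482074 + 5/(-30057)) = 397749/(482074 + 5*(-1/30057)) = 397749/(482074 - 5/30057) = 397749/(14489698213/30057) = 397749*(30057/14489698213) = 703243629/852335189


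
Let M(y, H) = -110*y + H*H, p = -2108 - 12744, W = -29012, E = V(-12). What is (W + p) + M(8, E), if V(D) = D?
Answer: -44600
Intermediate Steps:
E = -12
p = -14852
M(y, H) = H² - 110*y (M(y, H) = -110*y + H² = H² - 110*y)
(W + p) + M(8, E) = (-29012 - 14852) + ((-12)² - 110*8) = -43864 + (144 - 880) = -43864 - 736 = -44600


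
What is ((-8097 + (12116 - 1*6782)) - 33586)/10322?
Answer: -36349/10322 ≈ -3.5215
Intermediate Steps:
((-8097 + (12116 - 1*6782)) - 33586)/10322 = ((-8097 + (12116 - 6782)) - 33586)*(1/10322) = ((-8097 + 5334) - 33586)*(1/10322) = (-2763 - 33586)*(1/10322) = -36349*1/10322 = -36349/10322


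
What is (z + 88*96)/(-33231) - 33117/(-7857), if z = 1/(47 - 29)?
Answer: 25534189/6446814 ≈ 3.9607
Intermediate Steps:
z = 1/18 ≈ 0.055556
(z + 88*96)/(-33231) - 33117/(-7857) = (1/18 + 88*96)/(-33231) - 33117/(-7857) = (1/18 + 8448)*(-1/33231) - 33117*(-1/7857) = (152065/18)*(-1/33231) + 11039/2619 = -152065/598158 + 11039/2619 = 25534189/6446814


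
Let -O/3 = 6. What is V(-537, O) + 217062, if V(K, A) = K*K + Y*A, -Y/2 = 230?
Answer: 513711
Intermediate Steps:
Y = -460 (Y = -2*230 = -460)
O = -18 (O = -3*6 = -18)
V(K, A) = K**2 - 460*A (V(K, A) = K*K - 460*A = K**2 - 460*A)
V(-537, O) + 217062 = ((-537)**2 - 460*(-18)) + 217062 = (288369 + 8280) + 217062 = 296649 + 217062 = 513711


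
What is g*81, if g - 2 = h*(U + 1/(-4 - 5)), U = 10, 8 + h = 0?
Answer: -6246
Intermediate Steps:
h = -8 (h = -8 + 0 = -8)
g = -694/9 (g = 2 - 8*(10 + 1/(-4 - 5)) = 2 - 8*(10 + 1/(-9)) = 2 - 8*(10 - ⅑) = 2 - 8*89/9 = 2 - 712/9 = -694/9 ≈ -77.111)
g*81 = -694/9*81 = -6246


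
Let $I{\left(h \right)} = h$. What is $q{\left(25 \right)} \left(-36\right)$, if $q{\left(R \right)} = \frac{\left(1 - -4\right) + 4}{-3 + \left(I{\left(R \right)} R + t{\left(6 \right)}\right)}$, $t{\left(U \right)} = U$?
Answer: $- \frac{81}{157} \approx -0.51592$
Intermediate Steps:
$q{\left(R \right)} = \frac{9}{3 + R^{2}}$ ($q{\left(R \right)} = \frac{\left(1 - -4\right) + 4}{-3 + \left(R R + 6\right)} = \frac{\left(1 + 4\right) + 4}{-3 + \left(R^{2} + 6\right)} = \frac{5 + 4}{-3 + \left(6 + R^{2}\right)} = \frac{9}{3 + R^{2}}$)
$q{\left(25 \right)} \left(-36\right) = \frac{9}{3 + 25^{2}} \left(-36\right) = \frac{9}{3 + 625} \left(-36\right) = \frac{9}{628} \left(-36\right) = - \frac{81}{157}$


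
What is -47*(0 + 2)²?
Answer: -188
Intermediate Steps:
-47*(0 + 2)² = -47*2² = -47*4 = -188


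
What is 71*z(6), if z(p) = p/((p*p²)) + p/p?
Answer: 2627/36 ≈ 72.972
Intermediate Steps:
z(p) = 1 + p⁻² (z(p) = p/(p³) + 1 = p/p³ + 1 = p⁻² + 1 = 1 + p⁻²)
71*z(6) = 71*(1 + 6⁻²) = 71*(1 + 1/36) = 71*(37/36) = 2627/36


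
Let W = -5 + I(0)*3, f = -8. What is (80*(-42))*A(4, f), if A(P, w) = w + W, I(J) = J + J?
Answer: 43680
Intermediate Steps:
I(J) = 2*J
W = -5 (W = -5 + (2*0)*3 = -5 + 0*3 = -5 + 0 = -5)
A(P, w) = -5 + w (A(P, w) = w - 5 = -5 + w)
(80*(-42))*A(4, f) = (80*(-42))*(-5 - 8) = -3360*(-13) = 43680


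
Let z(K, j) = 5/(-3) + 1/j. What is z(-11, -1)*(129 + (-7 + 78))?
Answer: -1600/3 ≈ -533.33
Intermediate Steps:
z(K, j) = -5/3 + 1/j (z(K, j) = 5*(-⅓) + 1/j = -5/3 + 1/j)
z(-11, -1)*(129 + (-7 + 78)) = (-5/3 + 1/(-1))*(129 + (-7 + 78)) = (-5/3 - 1)*(129 + 71) = -8/3*200 = -1600/3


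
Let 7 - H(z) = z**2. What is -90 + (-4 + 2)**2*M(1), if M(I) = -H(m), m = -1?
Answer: -114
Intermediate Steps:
H(z) = 7 - z**2
M(I) = -6 (M(I) = -(7 - 1*(-1)**2) = -(7 - 1*1) = -(7 - 1) = -1*6 = -6)
-90 + (-4 + 2)**2*M(1) = -90 + (-4 + 2)**2*(-6) = -90 + (-2)**2*(-6) = -90 + 4*(-6) = -90 - 24 = -114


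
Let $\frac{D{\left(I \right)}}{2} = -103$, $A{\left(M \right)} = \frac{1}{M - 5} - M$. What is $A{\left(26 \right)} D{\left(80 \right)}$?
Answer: $\frac{112270}{21} \approx 5346.2$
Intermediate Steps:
$A{\left(M \right)} = \frac{1}{-5 + M} - M$
$D{\left(I \right)} = -206$ ($D{\left(I \right)} = 2 \left(-103\right) = -206$)
$A{\left(26 \right)} D{\left(80 \right)} = \frac{1 - 26^{2} + 5 \cdot 26}{-5 + 26} \left(-206\right) = \frac{1 - 676 + 130}{21} \left(-206\right) = \frac{1}{21} \left(-545\right) \left(-206\right) = \left(- \frac{545}{21}\right) \left(-206\right) = \frac{112270}{21}$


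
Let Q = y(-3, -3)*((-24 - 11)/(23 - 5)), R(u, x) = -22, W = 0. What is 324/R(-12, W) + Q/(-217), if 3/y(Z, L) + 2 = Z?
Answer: -30143/2046 ≈ -14.733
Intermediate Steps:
y(Z, L) = 3/(-2 + Z)
Q = 7/6 (Q = (3/(-2 - 3))*((-24 - 11)/(23 - 5)) = (3/(-5))*(-35/18) = (3*(-⅕))*(-35*1/18) = -⅗*(-35/18) = 7/6 ≈ 1.1667)
324/R(-12, W) + Q/(-217) = 324/(-22) + (7/6)/(-217) = 324*(-1/22) + (7/6)*(-1/217) = -162/11 - 1/186 = -30143/2046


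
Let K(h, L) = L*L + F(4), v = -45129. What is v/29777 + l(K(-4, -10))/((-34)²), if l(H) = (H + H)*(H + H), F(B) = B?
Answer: 309025751/8605553 ≈ 35.910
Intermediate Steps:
K(h, L) = 4 + L² (K(h, L) = L*L + 4 = L² + 4 = 4 + L²)
l(H) = 4*H² (l(H) = (2*H)*(2*H) = 4*H²)
v/29777 + l(K(-4, -10))/((-34)²) = -45129/29777 + (4*(4 + (-10)²)²)/((-34)²) = -45129*1/29777 + (4*(4 + 100)²)/1156 = -45129/29777 + (4*104²)*(1/1156) = -45129/29777 + (4*10816)*(1/1156) = -45129/29777 + 43264*(1/1156) = -45129/29777 + 10816/289 = 309025751/8605553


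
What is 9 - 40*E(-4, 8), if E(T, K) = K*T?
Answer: 1289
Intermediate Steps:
9 - 40*E(-4, 8) = 9 - 320*(-4) = 9 - 40*(-32) = 9 + 1280 = 1289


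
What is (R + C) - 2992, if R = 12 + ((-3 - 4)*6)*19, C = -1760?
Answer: -5538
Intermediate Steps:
R = -786 (R = 12 - 7*6*19 = 12 - 42*19 = 12 - 798 = -786)
(R + C) - 2992 = (-786 - 1760) - 2992 = -2546 - 2992 = -5538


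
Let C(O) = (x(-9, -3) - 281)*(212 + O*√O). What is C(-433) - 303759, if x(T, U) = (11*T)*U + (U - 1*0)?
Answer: -301003 - 5629*I*√433 ≈ -3.01e+5 - 1.1713e+5*I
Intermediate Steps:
x(T, U) = U + 11*T*U (x(T, U) = 11*T*U + (U + 0) = 11*T*U + U = U + 11*T*U)
C(O) = 2756 + 13*O^(3/2) (C(O) = (-3*(1 + 11*(-9)) - 281)*(212 + O*√O) = (-3*(1 - 99) - 281)*(212 + O^(3/2)) = (-3*(-98) - 281)*(212 + O^(3/2)) = (294 - 281)*(212 + O^(3/2)) = 13*(212 + O^(3/2)) = 2756 + 13*O^(3/2))
C(-433) - 303759 = (2756 + 13*(-433)^(3/2)) - 303759 = (2756 + 13*(-433*I*√433)) - 303759 = (2756 - 5629*I*√433) - 303759 = -301003 - 5629*I*√433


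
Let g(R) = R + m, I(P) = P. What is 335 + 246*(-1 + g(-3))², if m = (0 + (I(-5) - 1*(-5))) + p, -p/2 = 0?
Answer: 4271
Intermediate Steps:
p = 0 (p = -2*0 = 0)
m = 0 (m = (0 + (-5 - 1*(-5))) + 0 = (0 + (-5 + 5)) + 0 = (0 + 0) + 0 = 0 + 0 = 0)
g(R) = R (g(R) = R + 0 = R)
335 + 246*(-1 + g(-3))² = 335 + 246*(-1 - 3)² = 335 + 246*(-4)² = 335 + 246*16 = 335 + 3936 = 4271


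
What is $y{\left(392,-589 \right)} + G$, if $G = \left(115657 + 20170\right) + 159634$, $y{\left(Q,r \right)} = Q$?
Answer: $295853$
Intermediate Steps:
$G = 295461$ ($G = 135827 + 159634 = 295461$)
$y{\left(392,-589 \right)} + G = 392 + 295461 = 295853$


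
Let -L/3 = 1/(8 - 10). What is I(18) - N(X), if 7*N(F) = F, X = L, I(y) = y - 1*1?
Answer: 235/14 ≈ 16.786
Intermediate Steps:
I(y) = -1 + y (I(y) = y - 1 = -1 + y)
L = 3/2 (L = -3/(8 - 10) = -3/(-2) = -3*(-½) = 3/2 ≈ 1.5000)
X = 3/2 ≈ 1.5000
N(F) = F/7
I(18) - N(X) = (-1 + 18) - 3/(7*2) = 17 - 1*3/14 = 17 - 3/14 = 235/14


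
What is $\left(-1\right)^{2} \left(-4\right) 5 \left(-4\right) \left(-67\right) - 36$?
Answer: $-5396$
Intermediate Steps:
$\left(-1\right)^{2} \left(-4\right) 5 \left(-4\right) \left(-67\right) - 36 = 1 \left(\left(-20\right) \left(-4\right)\right) \left(-67\right) - 36 = 1 \cdot 80 \left(-67\right) - 36 = 80 \left(-67\right) - 36 = -5360 - 36 = -5396$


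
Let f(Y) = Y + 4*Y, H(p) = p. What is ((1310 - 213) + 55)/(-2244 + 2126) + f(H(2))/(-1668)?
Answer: -480679/49206 ≈ -9.7687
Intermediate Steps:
f(Y) = 5*Y
((1310 - 213) + 55)/(-2244 + 2126) + f(H(2))/(-1668) = ((1310 - 213) + 55)/(-2244 + 2126) + (5*2)/(-1668) = (1097 + 55)/(-118) + 10*(-1/1668) = 1152*(-1/118) - 5/834 = -576/59 - 5/834 = -480679/49206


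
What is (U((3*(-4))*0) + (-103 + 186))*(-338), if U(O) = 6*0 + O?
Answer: -28054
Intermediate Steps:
U(O) = O (U(O) = 0 + O = O)
(U((3*(-4))*0) + (-103 + 186))*(-338) = ((3*(-4))*0 + (-103 + 186))*(-338) = (-12*0 + 83)*(-338) = (0 + 83)*(-338) = 83*(-338) = -28054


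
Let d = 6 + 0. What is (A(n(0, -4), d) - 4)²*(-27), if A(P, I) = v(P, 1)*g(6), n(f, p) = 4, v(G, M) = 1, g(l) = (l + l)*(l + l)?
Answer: -529200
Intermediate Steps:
g(l) = 4*l² (g(l) = (2*l)*(2*l) = 4*l²)
d = 6
A(P, I) = 144 (A(P, I) = 1*(4*6²) = 1*(4*36) = 1*144 = 144)
(A(n(0, -4), d) - 4)²*(-27) = (144 - 4)²*(-27) = 140²*(-27) = 19600*(-27) = -529200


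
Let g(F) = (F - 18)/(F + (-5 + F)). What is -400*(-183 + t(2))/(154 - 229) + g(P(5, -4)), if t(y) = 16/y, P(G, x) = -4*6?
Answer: -148274/159 ≈ -932.54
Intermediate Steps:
P(G, x) = -24
g(F) = (-18 + F)/(-5 + 2*F)
-400*(-183 + t(2))/(154 - 229) + g(P(5, -4)) = -400*(-183 + 16/2)/(154 - 229) + (-18 - 24)/(-5 + 2*(-24)) = -400*(-183 + 16*(½))/(-75) - 42/(-5 - 48) = -400*(-183 + 8)*(-1)/75 - 42/(-53) = -(-70000)*(-1)/75 - 1/53*(-42) = -400*7/3 + 42/53 = -2800/3 + 42/53 = -148274/159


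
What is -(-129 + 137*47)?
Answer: -6310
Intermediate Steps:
-(-129 + 137*47) = -(-129 + 6439) = -1*6310 = -6310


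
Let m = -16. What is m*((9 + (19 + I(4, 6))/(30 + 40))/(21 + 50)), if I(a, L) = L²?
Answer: -1096/497 ≈ -2.2052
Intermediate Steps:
m*((9 + (19 + I(4, 6))/(30 + 40))/(21 + 50)) = -16*(9 + (19 + 6²)/(30 + 40))/(21 + 50) = -16*(9 + (19 + 36)/70)/71 = -16*(9 + 55*(1/70))/71 = -16*(9 + 11/14)/71 = -1096/(7*71) = -16*137/994 = -1096/497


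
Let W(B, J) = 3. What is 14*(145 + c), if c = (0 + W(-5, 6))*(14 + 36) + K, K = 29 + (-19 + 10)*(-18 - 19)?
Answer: 9198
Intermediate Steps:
K = 362 (K = 29 - 9*(-37) = 29 + 333 = 362)
c = 512 (c = (0 + 3)*(14 + 36) + 362 = 3*50 + 362 = 150 + 362 = 512)
14*(145 + c) = 14*(145 + 512) = 14*657 = 9198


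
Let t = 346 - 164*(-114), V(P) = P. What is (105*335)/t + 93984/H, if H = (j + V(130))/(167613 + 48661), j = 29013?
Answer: 387054346224897/554941006 ≈ 6.9747e+5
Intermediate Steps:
t = 19042 (t = 346 + 18696 = 19042)
H = 29143/216274 (H = (29013 + 130)/(167613 + 48661) = 29143/216274 ≈ 0.13475)
(105*335)/t + 93984/H = (105*335)/19042 + 93984/(29143/216274) = 35175*(1/19042) + 93984*(216274/29143) = 35175/19042 + 20326295616/29143 = 387054346224897/554941006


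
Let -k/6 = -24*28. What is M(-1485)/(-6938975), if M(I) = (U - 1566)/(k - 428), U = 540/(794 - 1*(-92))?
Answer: 173367/2769643298425 ≈ 6.2595e-8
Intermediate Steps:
U = 270/443 (U = 540/(794 + 92) = 540/886 = 540*(1/886) = 270/443 ≈ 0.60948)
k = 4032 (k = -(-144)*28 = -6*(-672) = 4032)
M(I) = -173367/399143 (M(I) = (270/443 - 1566)/(4032 - 428) = -693468/443/3604 = -693468/443*1/3604 = -173367/399143)
M(-1485)/(-6938975) = -173367/399143/(-6938975) = -173367/399143*(-1/6938975) = 173367/2769643298425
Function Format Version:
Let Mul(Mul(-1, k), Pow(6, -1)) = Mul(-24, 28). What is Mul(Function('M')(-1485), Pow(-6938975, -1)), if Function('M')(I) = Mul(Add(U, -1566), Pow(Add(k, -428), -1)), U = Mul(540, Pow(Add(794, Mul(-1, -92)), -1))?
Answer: Rational(173367, 2769643298425) ≈ 6.2595e-8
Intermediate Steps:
U = Rational(270, 443) (U = Mul(540, Pow(Add(794, 92), -1)) = Mul(540, Pow(886, -1)) = Mul(540, Rational(1, 886)) = Rational(270, 443) ≈ 0.60948)
k = 4032 (k = Mul(-6, Mul(-24, 28)) = Mul(-6, -672) = 4032)
Function('M')(I) = Rational(-173367, 399143) (Function('M')(I) = Mul(Add(Rational(270, 443), -1566), Pow(Add(4032, -428), -1)) = Mul(Rational(-693468, 443), Pow(3604, -1)) = Mul(Rational(-693468, 443), Rational(1, 3604)) = Rational(-173367, 399143))
Mul(Function('M')(-1485), Pow(-6938975, -1)) = Mul(Rational(-173367, 399143), Pow(-6938975, -1)) = Mul(Rational(-173367, 399143), Rational(-1, 6938975)) = Rational(173367, 2769643298425)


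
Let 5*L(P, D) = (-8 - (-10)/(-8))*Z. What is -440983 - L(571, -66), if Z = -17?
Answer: -8820289/20 ≈ -4.4101e+5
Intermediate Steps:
L(P, D) = 629/20 (L(P, D) = ((-8 - (-10)/(-8))*(-17))/5 = ((-8 - (-10)*(-1)/8)*(-17))/5 = ((-8 - 1*5/4)*(-17))/5 = ((-8 - 5/4)*(-17))/5 = (-37/4*(-17))/5 = (1/5)*(629/4) = 629/20)
-440983 - L(571, -66) = -440983 - 1*629/20 = -440983 - 629/20 = -8820289/20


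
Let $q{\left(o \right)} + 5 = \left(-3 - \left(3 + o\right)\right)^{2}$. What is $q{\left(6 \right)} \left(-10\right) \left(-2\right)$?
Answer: $2780$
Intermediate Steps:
$q{\left(o \right)} = -5 + \left(-6 - o\right)^{2}$ ($q{\left(o \right)} = -5 + \left(-3 - \left(3 + o\right)\right)^{2} = -5 + \left(-6 - o\right)^{2}$)
$q{\left(6 \right)} \left(-10\right) \left(-2\right) = \left(-5 + \left(6 + 6\right)^{2}\right) \left(-10\right) \left(-2\right) = \left(-5 + 12^{2}\right) \left(-10\right) \left(-2\right) = \left(-5 + 144\right) \left(-10\right) \left(-2\right) = 139 \left(-10\right) \left(-2\right) = \left(-1390\right) \left(-2\right) = 2780$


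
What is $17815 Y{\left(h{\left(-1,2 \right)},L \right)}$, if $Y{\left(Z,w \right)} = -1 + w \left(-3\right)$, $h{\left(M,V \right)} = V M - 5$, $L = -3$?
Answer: $142520$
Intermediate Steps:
$h{\left(M,V \right)} = -5 + M V$ ($h{\left(M,V \right)} = M V - 5 = -5 + M V$)
$Y{\left(Z,w \right)} = -1 - 3 w$
$17815 Y{\left(h{\left(-1,2 \right)},L \right)} = 17815 \left(-1 - -9\right) = 17815 \left(-1 + 9\right) = 17815 \cdot 8 = 142520$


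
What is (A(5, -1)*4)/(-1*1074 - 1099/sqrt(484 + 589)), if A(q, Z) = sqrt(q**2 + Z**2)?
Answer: -4609608*sqrt(26)/1236471947 + 4396*sqrt(27898)/1236471947 ≈ -0.018415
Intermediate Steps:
A(q, Z) = sqrt(Z**2 + q**2)
(A(5, -1)*4)/(-1*1074 - 1099/sqrt(484 + 589)) = (sqrt((-1)**2 + 5**2)*4)/(-1*1074 - 1099/sqrt(484 + 589)) = (sqrt(1 + 25)*4)/(-1074 - 1099*sqrt(1073)/1073) = (sqrt(26)*4)/(-1074 - 1099*sqrt(1073)/1073) = (4*sqrt(26))/(-1074 - 1099*sqrt(1073)/1073) = 4*sqrt(26)/(-1074 - 1099*sqrt(1073)/1073)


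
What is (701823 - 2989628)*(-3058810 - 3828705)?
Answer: 15757291254575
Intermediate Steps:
(701823 - 2989628)*(-3058810 - 3828705) = -2287805*(-6887515) = 15757291254575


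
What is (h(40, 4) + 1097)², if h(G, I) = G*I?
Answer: 1580049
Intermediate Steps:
(h(40, 4) + 1097)² = (40*4 + 1097)² = (160 + 1097)² = 1257² = 1580049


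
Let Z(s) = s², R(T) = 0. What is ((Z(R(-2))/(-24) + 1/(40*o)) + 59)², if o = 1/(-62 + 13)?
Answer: 5340721/1600 ≈ 3337.9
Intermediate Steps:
o = -1/49 (o = 1/(-49) = -1/49 ≈ -0.020408)
((Z(R(-2))/(-24) + 1/(40*o)) + 59)² = ((0²/(-24) + 1/(40*(-1/49))) + 59)² = ((0*(-1/24) + (1/40)*(-49)) + 59)² = ((0 - 49/40) + 59)² = (-49/40 + 59)² = (2311/40)² = 5340721/1600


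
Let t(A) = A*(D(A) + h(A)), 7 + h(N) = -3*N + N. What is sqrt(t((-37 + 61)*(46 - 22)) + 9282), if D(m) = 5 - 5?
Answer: I*sqrt(658302) ≈ 811.36*I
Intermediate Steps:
h(N) = -7 - 2*N (h(N) = -7 + (-3*N + N) = -7 - 2*N)
D(m) = 0
t(A) = A*(-7 - 2*A) (t(A) = A*(0 + (-7 - 2*A)) = A*(-7 - 2*A))
sqrt(t((-37 + 61)*(46 - 22)) + 9282) = sqrt(-(-37 + 61)*(46 - 22)*(7 + 2*((-37 + 61)*(46 - 22))) + 9282) = sqrt(-24*24*(7 + 2*(24*24)) + 9282) = sqrt(-1*576*(7 + 2*576) + 9282) = sqrt(-1*576*(7 + 1152) + 9282) = sqrt(-1*576*1159 + 9282) = sqrt(-667584 + 9282) = sqrt(-658302) = I*sqrt(658302)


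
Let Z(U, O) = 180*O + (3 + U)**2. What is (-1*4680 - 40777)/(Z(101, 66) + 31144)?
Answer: -45457/53840 ≈ -0.84430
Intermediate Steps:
Z(U, O) = (3 + U)**2 + 180*O
(-1*4680 - 40777)/(Z(101, 66) + 31144) = (-1*4680 - 40777)/(((3 + 101)**2 + 180*66) + 31144) = (-4680 - 40777)/((104**2 + 11880) + 31144) = -45457/((10816 + 11880) + 31144) = -45457/(22696 + 31144) = -45457/53840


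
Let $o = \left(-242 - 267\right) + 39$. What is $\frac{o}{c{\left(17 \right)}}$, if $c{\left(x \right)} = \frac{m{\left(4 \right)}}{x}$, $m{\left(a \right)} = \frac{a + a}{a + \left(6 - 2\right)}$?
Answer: $-7990$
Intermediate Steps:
$o = -470$ ($o = -509 + 39 = -470$)
$m{\left(a \right)} = \frac{2 a}{4 + a}$ ($m{\left(a \right)} = \frac{2 a}{a + 4} = \frac{2 a}{4 + a}$)
$c{\left(x \right)} = \frac{1}{x}$ ($c{\left(x \right)} = \frac{2 \cdot 4 \frac{1}{4 + 4}}{x} = \frac{2 \cdot 4 \cdot \frac{1}{8}}{x} = 1 \frac{1}{x} = \frac{1}{x}$)
$\frac{o}{c{\left(17 \right)}} = - \frac{470}{\frac{1}{17}} = - 470 \frac{1}{\frac{1}{17}} = \left(-470\right) 17 = -7990$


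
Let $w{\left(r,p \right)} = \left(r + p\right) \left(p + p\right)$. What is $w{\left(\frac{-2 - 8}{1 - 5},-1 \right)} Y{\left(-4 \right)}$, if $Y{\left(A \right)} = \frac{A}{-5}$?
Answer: $- \frac{12}{5} \approx -2.4$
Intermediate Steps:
$Y{\left(A \right)} = - \frac{A}{5}$ ($Y{\left(A \right)} = A \left(- \frac{1}{5}\right) = - \frac{A}{5}$)
$w{\left(r,p \right)} = 2 p \left(p + r\right)$ ($w{\left(r,p \right)} = \left(p + r\right) 2 p = 2 p \left(p + r\right)$)
$w{\left(\frac{-2 - 8}{1 - 5},-1 \right)} Y{\left(-4 \right)} = 2 \left(-1\right) \left(-1 + \frac{-2 - 8}{1 - 5}\right) \left(\left(- \frac{1}{5}\right) \left(-4\right)\right) = 2 \left(-1\right) \left(-1 - \frac{10}{-4}\right) \frac{4}{5} = 2 \left(-1\right) \left(-1 - - \frac{5}{2}\right) \frac{4}{5} = 2 \left(-1\right) \left(-1 + \frac{5}{2}\right) \frac{4}{5} = 2 \left(-1\right) \frac{3}{2} \cdot \frac{4}{5} = \left(-3\right) \frac{4}{5} = - \frac{12}{5}$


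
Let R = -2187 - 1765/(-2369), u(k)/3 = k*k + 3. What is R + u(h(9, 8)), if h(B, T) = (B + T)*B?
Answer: 161209846/2369 ≈ 68050.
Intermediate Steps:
h(B, T) = B*(B + T)
u(k) = 9 + 3*k**2 (u(k) = 3*(k*k + 3) = 3*(k**2 + 3) = 3*(3 + k**2) = 9 + 3*k**2)
R = -5179238/2369 (R = -2187 - 1765*(-1/2369) = -2187 + 1765/2369 = -5179238/2369 ≈ -2186.3)
R + u(h(9, 8)) = -5179238/2369 + (9 + 3*(9*(9 + 8))**2) = -5179238/2369 + (9 + 3*(9*17)**2) = -5179238/2369 + (9 + 3*153**2) = -5179238/2369 + (9 + 3*23409) = -5179238/2369 + (9 + 70227) = -5179238/2369 + 70236 = 161209846/2369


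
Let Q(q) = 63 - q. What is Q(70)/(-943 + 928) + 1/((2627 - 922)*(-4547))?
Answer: 10853686/23257905 ≈ 0.46667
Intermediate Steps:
Q(70)/(-943 + 928) + 1/((2627 - 922)*(-4547)) = (63 - 1*70)/(-943 + 928) + 1/((2627 - 922)*(-4547)) = (63 - 70)/(-15) - 1/4547/1705 = -7*(-1/15) + (1/1705)*(-1/4547) = 7/15 - 1/7752635 = 10853686/23257905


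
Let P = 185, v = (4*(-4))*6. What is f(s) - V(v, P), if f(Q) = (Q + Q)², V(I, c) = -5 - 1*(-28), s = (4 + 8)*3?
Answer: 5161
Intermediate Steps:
s = 36 (s = 12*3 = 36)
v = -96 (v = -16*6 = -96)
V(I, c) = 23 (V(I, c) = -5 + 28 = 23)
f(Q) = 4*Q² (f(Q) = (2*Q)² = 4*Q²)
f(s) - V(v, P) = 4*36² - 1*23 = 4*1296 - 23 = 5184 - 23 = 5161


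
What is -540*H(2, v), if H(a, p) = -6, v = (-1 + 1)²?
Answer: 3240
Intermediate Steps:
v = 0 (v = 0² = 0)
-540*H(2, v) = -540*(-6) = 3240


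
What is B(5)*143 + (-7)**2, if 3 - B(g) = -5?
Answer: 1193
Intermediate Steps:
B(g) = 8 (B(g) = 3 - 1*(-5) = 3 + 5 = 8)
B(5)*143 + (-7)**2 = 8*143 + (-7)**2 = 1144 + 49 = 1193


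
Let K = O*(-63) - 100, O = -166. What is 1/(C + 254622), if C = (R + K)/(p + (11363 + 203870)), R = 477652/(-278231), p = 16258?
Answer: 64407972421/16399689635218908 ≈ 3.9274e-6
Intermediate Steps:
R = -477652/278231 (R = 477652*(-1/278231) = -477652/278231 ≈ -1.7167)
K = 10358 (K = -166*(-63) - 100 = 10458 - 100 = 10358)
C = 2881439046/64407972421 (C = (-477652/278231 + 10358)/(16258 + (11363 + 203870)) = 2881439046/(278231*(16258 + 215233)) = (2881439046/278231)/231491 = (2881439046/278231)*(1/231491) = 2881439046/64407972421 ≈ 0.044737)
1/(C + 254622) = 1/(2881439046/64407972421 + 254622) = 1/(16399689635218908/64407972421) = 64407972421/16399689635218908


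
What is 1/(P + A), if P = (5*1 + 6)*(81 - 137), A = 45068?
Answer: 1/44452 ≈ 2.2496e-5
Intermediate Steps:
P = -616 (P = (5 + 6)*(-56) = 11*(-56) = -616)
1/(P + A) = 1/(-616 + 45068) = 1/44452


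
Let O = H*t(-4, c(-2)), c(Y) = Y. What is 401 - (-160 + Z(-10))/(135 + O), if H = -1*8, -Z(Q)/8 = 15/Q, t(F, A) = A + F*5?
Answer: 124859/311 ≈ 401.48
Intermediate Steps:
t(F, A) = A + 5*F
Z(Q) = -120/Q
H = -8
O = 176 (O = -8*(-2 + 5*(-4)) = -8*(-2 - 20) = -8*(-22) = 176)
401 - (-160 + Z(-10))/(135 + O) = 401 - (-160 - 120/(-10))/(135 + 176) = 401 - (-160 - 120*(-⅒))/311 = 401 - (-160 + 12)/311 = 401 - (-148)/311 = 401 - 1*(-148/311) = 401 + 148/311 = 124859/311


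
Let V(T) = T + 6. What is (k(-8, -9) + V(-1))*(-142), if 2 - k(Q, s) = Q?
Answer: -2130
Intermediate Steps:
V(T) = 6 + T
k(Q, s) = 2 - Q
(k(-8, -9) + V(-1))*(-142) = ((2 - 1*(-8)) + (6 - 1))*(-142) = ((2 + 8) + 5)*(-142) = (10 + 5)*(-142) = 15*(-142) = -2130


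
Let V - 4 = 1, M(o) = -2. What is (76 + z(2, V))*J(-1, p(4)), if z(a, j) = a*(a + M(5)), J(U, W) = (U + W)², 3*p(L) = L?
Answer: 76/9 ≈ 8.4444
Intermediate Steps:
p(L) = L/3
V = 5 (V = 4 + 1 = 5)
z(a, j) = a*(-2 + a) (z(a, j) = a*(a - 2) = a*(-2 + a))
(76 + z(2, V))*J(-1, p(4)) = (76 + 2*(-2 + 2))*(-1 + (⅓)*4)² = (76 + 2*0)*(-1 + 4/3)² = (76 + 0)*(⅓)² = 76*(⅑) = 76/9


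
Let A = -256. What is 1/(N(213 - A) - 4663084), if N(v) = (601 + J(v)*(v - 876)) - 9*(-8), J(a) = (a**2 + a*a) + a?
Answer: -1/183901548 ≈ -5.4377e-9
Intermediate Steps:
J(a) = a + 2*a**2 (J(a) = (a**2 + a**2) + a = 2*a**2 + a = a + 2*a**2)
N(v) = 673 + v*(1 + 2*v)*(-876 + v) (N(v) = (601 + (v*(1 + 2*v))*(v - 876)) - 9*(-8) = (601 + (v*(1 + 2*v))*(-876 + v)) + 72 = (601 + v*(1 + 2*v)*(-876 + v)) + 72 = 673 + v*(1 + 2*v)*(-876 + v))
1/(N(213 - A) - 4663084) = 1/((673 - 1751*(213 - 1*(-256))**2 - 876*(213 - 1*(-256)) + 2*(213 - 1*(-256))**3) - 4663084) = 1/((673 - 1751*(213 + 256)**2 - 876*(213 + 256) + 2*(213 + 256)**3) - 4663084) = 1/((673 - 1751*469**2 - 876*469 + 2*469**3) - 4663084) = 1/((673 - 1751*219961 - 410844 + 2*103161709) - 4663084) = 1/((673 - 385151711 - 410844 + 206323418) - 4663084) = 1/(-179238464 - 4663084) = 1/(-183901548) = -1/183901548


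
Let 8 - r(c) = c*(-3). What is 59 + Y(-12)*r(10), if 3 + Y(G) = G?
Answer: -511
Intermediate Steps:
Y(G) = -3 + G
r(c) = 8 + 3*c (r(c) = 8 - c*(-3) = 8 - (-3)*c = 8 + 3*c)
59 + Y(-12)*r(10) = 59 + (-3 - 12)*(8 + 3*10) = 59 - 15*(8 + 30) = 59 - 15*38 = 59 - 570 = -511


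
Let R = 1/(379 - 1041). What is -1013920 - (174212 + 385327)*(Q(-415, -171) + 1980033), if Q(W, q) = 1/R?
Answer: -1107536283889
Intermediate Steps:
R = -1/662 (R = 1/(-662) = -1/662 ≈ -0.0015106)
Q(W, q) = -662 (Q(W, q) = 1/(-1/662) = -662)
-1013920 - (174212 + 385327)*(Q(-415, -171) + 1980033) = -1013920 - (174212 + 385327)*(-662 + 1980033) = -1013920 - 559539*1979371 = -1013920 - 1*1107535269969 = -1013920 - 1107535269969 = -1107536283889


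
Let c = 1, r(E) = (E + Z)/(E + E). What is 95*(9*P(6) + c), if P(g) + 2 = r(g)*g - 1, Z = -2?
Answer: -760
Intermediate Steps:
r(E) = (-2 + E)/(2*E) (r(E) = (E - 2)/(E + E) = (-2 + E)/((2*E)) = (-2 + E)*(1/(2*E)) = (-2 + E)/(2*E))
P(g) = -4 + g/2 (P(g) = -2 + (((-2 + g)/(2*g))*g - 1) = -2 + ((-1 + g/2) - 1) = -2 + (-2 + g/2) = -4 + g/2)
95*(9*P(6) + c) = 95*(9*(-4 + (½)*6) + 1) = 95*(9*(-4 + 3) + 1) = 95*(9*(-1) + 1) = 95*(-9 + 1) = 95*(-8) = -760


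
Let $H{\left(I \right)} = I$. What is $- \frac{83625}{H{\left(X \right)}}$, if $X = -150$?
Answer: $\frac{1115}{2} \approx 557.5$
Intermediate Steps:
$- \frac{83625}{H{\left(X \right)}} = - \frac{83625}{-150} = \left(-83625\right) \left(- \frac{1}{150}\right) = \frac{1115}{2}$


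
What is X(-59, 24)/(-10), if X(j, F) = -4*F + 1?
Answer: 19/2 ≈ 9.5000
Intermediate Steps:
X(j, F) = 1 - 4*F
X(-59, 24)/(-10) = (1 - 4*24)/(-10) = (1 - 96)*(-⅒) = -95*(-⅒) = 19/2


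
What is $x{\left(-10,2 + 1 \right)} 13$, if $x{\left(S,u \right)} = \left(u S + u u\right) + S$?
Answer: $-403$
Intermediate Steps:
$x{\left(S,u \right)} = S + u^{2} + S u$ ($x{\left(S,u \right)} = \left(S u + u^{2}\right) + S = \left(u^{2} + S u\right) + S = S + u^{2} + S u$)
$x{\left(-10,2 + 1 \right)} 13 = \left(-10 + \left(2 + 1\right)^{2} - 10 \left(2 + 1\right)\right) 13 = \left(-10 + 3^{2} - 30\right) 13 = \left(-10 + 9 - 30\right) 13 = \left(-31\right) 13 = -403$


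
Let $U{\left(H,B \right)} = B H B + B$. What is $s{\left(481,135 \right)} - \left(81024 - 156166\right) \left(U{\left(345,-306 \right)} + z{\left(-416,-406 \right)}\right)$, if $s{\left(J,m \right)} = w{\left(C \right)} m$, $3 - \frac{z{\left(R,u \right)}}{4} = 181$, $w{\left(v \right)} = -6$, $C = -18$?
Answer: $2427342232274$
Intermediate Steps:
$z{\left(R,u \right)} = -712$ ($z{\left(R,u \right)} = 12 - 724 = -712$)
$U{\left(H,B \right)} = B + H B^{2}$ ($U{\left(H,B \right)} = H B^{2} + B = B + H B^{2}$)
$s{\left(J,m \right)} = - 6 m$
$s{\left(481,135 \right)} - \left(81024 - 156166\right) \left(U{\left(345,-306 \right)} + z{\left(-416,-406 \right)}\right) = \left(-6\right) 135 - \left(81024 - 156166\right) \left(- 306 \left(1 - 105570\right) - 712\right) = -810 - - 75142 \left(- 306 \left(1 - 105570\right) - 712\right) = -810 - - 75142 \left(\left(-306\right) \left(-105569\right) - 712\right) = -810 - - 75142 \left(32304114 - 712\right) = -810 - \left(-75142\right) 32303402 = -810 - -2427342233084 = -810 + 2427342233084 = 2427342232274$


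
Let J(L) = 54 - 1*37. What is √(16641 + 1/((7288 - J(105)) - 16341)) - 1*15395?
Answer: -15395 + √1368970191830/9070 ≈ -15266.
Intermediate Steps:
J(L) = 17 (J(L) = 54 - 37 = 17)
√(16641 + 1/((7288 - J(105)) - 16341)) - 1*15395 = √(16641 + 1/((7288 - 1*17) - 16341)) - 1*15395 = √(16641 + 1/((7288 - 17) - 16341)) - 15395 = √(16641 + 1/(7271 - 16341)) - 15395 = √(16641 + 1/(-9070)) - 15395 = √(16641 - 1/9070) - 15395 = √(150933869/9070) - 15395 = √1368970191830/9070 - 15395 = -15395 + √1368970191830/9070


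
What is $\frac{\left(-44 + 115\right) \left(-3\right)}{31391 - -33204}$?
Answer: $- \frac{213}{64595} \approx -0.0032975$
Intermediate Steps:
$\frac{\left(-44 + 115\right) \left(-3\right)}{31391 - -33204} = \frac{71 \left(-3\right)}{31391 + 33204} = - \frac{213}{64595}$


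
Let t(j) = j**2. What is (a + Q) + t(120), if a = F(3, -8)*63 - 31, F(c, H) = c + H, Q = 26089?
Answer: 40143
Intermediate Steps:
F(c, H) = H + c
a = -346 (a = (-8 + 3)*63 - 31 = -5*63 - 31 = -315 - 31 = -346)
(a + Q) + t(120) = (-346 + 26089) + 120**2 = 25743 + 14400 = 40143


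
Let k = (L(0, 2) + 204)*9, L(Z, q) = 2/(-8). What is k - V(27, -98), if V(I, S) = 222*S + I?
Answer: 94251/4 ≈ 23563.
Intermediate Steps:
L(Z, q) = -¼ (L(Z, q) = 2*(-⅛) = -¼)
V(I, S) = I + 222*S
k = 7335/4 (k = (-¼ + 204)*9 = (815/4)*9 = 7335/4 ≈ 1833.8)
k - V(27, -98) = 7335/4 - (27 + 222*(-98)) = 7335/4 - (27 - 21756) = 7335/4 - 1*(-21729) = 7335/4 + 21729 = 94251/4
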